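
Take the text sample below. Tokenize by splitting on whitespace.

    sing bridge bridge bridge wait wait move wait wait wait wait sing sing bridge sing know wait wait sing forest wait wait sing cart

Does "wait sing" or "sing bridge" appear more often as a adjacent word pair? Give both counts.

"wait sing": 3 occurrences
"sing bridge": 2 occurrences

"wait sing" (3 vs 2)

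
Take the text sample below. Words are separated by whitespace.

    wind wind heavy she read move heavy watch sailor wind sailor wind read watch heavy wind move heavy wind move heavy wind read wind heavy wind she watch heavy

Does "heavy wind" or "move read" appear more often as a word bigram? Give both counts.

"heavy wind" (4 vs 0)

"heavy wind": 4 occurrences
"move read": 0 occurrences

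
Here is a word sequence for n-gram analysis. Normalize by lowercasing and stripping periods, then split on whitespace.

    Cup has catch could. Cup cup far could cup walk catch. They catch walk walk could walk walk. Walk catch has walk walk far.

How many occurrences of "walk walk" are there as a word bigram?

4

Scanning the 23 overlapping bigram windows for "walk walk":
  position 14–15: walk walk
  position 17–18: walk walk
  position 18–19: walk walk
  position 22–23: walk walk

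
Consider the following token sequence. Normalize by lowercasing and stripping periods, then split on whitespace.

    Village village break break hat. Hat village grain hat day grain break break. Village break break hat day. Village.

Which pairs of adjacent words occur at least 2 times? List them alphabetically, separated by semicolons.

break break; break hat; hat day; village break

Bigram counts meeting the condition (at least 2 times):
  break break: 3
  break hat: 2
  hat day: 2
  village break: 2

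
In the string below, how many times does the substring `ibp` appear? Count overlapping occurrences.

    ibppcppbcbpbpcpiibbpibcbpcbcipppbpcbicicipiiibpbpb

2

Sliding a length-3 window over the 50 characters (48 positions):
  position 1–3: ibp
  position 45–47: ibp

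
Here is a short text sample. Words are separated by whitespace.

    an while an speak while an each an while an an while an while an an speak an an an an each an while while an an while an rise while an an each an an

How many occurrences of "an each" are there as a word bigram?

Scanning the 35 overlapping bigram windows for "an each":
  position 6–7: an each
  position 21–22: an each
  position 33–34: an each

3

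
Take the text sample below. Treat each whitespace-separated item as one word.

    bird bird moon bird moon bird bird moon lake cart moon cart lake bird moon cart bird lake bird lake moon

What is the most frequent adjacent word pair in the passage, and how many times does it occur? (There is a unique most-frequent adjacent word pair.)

Bigram frequencies (highest first):
  bird moon: 4
  bird bird: 2
  moon bird: 2
  moon cart: 2
  lake bird: 2
  bird lake: 2
  … (6 more, each ≤ 1)

"bird moon", 4 times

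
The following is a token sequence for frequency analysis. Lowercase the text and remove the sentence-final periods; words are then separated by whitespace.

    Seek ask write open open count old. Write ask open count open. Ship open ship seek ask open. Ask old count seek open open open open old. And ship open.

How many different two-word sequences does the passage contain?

21

30 tokens → 29 bigram windows in total.
Repeated bigrams (each contributes count−1 duplicates):
  open open: 4
  ask open: 2
  open count: 2
  open ship: 2
  seek ask: 2
  ship open: 2
8 duplicate windows → 29 − 8 = 21 distinct.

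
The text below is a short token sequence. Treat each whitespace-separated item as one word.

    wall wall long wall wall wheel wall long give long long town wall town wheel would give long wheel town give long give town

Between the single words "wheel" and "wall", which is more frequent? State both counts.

"wheel": 3 occurrences
"wall": 6 occurrences

"wall" (6 vs 3)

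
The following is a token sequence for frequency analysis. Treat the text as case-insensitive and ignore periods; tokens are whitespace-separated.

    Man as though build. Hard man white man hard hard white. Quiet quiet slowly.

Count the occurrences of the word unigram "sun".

0

Scanning the 14 tokens for "sun":
  (none found)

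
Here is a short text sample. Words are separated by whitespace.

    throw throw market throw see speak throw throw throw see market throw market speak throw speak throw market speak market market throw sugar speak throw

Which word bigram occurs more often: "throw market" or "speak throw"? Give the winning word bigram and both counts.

"speak throw" (4 vs 3)

"throw market": 3 occurrences
"speak throw": 4 occurrences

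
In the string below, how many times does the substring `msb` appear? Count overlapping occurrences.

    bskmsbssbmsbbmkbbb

2

Sliding a length-3 window over the 18 characters (16 positions):
  position 4–6: msb
  position 10–12: msb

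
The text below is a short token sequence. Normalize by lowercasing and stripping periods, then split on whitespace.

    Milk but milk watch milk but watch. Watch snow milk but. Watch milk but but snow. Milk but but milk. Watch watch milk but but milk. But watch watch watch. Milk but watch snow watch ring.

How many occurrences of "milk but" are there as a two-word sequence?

Scanning the 35 overlapping bigram windows for "milk but":
  position 1–2: milk but
  position 5–6: milk but
  position 10–11: milk but
  position 13–14: milk but
  position 17–18: milk but
  position 23–24: milk but
  position 26–27: milk but
  position 31–32: milk but

8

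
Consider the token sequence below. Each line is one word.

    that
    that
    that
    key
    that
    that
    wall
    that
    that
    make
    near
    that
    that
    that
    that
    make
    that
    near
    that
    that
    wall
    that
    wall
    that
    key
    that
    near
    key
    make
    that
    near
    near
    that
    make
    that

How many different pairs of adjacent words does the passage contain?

35 tokens → 34 bigram windows in total.
Repeated bigrams (each contributes count−1 duplicates):
  that that: 8
  make that: 3
  near that: 3
  that make: 3
  that near: 3
  that wall: 3
  wall that: 3
  key that: 2
  … (1 more repeated)
21 duplicate windows → 34 − 21 = 13 distinct.

13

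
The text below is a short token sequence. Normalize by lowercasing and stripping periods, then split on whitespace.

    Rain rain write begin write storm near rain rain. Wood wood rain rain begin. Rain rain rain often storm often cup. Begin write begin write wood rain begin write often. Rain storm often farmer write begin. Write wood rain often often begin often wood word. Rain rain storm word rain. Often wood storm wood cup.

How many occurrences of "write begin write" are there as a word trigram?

Scanning the 53 overlapping trigram windows for "write begin write":
  position 3–5: write begin write
  position 23–25: write begin write
  position 35–37: write begin write

3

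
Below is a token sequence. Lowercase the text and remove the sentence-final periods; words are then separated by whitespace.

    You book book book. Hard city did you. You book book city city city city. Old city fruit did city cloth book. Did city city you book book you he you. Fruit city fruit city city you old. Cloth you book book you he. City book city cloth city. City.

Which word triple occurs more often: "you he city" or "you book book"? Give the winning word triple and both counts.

"you book book" (4 vs 1)

"you he city": 1 occurrence
"you book book": 4 occurrences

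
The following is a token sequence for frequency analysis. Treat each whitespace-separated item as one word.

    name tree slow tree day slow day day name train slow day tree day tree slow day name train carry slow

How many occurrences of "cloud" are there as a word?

Scanning the 21 tokens for "cloud":
  (none found)

0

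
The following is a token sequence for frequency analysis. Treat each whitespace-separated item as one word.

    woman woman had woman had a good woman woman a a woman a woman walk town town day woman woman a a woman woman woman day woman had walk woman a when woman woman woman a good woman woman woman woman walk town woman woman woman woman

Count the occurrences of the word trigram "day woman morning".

0

Scanning the 45 overlapping trigram windows for "day woman morning":
  (none found)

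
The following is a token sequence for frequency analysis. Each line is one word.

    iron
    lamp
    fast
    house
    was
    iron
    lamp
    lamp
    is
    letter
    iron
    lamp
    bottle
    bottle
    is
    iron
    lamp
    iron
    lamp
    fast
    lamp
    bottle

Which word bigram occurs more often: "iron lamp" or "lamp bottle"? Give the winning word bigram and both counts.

"iron lamp": 5 occurrences
"lamp bottle": 2 occurrences

"iron lamp" (5 vs 2)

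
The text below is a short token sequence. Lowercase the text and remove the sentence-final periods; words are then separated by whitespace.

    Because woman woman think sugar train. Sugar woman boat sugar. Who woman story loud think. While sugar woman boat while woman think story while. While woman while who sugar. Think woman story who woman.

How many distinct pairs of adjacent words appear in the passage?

34 tokens → 33 bigram windows in total.
Repeated bigrams (each contributes count−1 duplicates):
  sugar woman: 2
  while woman: 2
  who woman: 2
  woman boat: 2
  woman story: 2
  woman think: 2
6 duplicate windows → 33 − 6 = 27 distinct.

27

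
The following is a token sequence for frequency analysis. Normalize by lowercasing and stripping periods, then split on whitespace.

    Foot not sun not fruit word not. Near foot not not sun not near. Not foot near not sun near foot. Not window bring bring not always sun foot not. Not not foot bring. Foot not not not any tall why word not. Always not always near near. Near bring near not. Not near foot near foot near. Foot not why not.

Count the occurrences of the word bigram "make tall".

0

Scanning the 61 overlapping bigram windows for "make tall":
  (none found)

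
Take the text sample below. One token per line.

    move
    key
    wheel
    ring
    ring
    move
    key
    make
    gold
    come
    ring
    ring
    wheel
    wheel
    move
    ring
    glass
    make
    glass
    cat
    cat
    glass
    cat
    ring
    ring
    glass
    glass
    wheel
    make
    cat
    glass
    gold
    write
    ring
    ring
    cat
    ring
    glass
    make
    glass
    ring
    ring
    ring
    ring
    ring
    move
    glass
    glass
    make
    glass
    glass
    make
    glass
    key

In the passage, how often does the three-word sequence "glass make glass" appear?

4

Scanning the 52 overlapping trigram windows for "glass make glass":
  position 17–19: glass make glass
  position 38–40: glass make glass
  position 48–50: glass make glass
  position 51–53: glass make glass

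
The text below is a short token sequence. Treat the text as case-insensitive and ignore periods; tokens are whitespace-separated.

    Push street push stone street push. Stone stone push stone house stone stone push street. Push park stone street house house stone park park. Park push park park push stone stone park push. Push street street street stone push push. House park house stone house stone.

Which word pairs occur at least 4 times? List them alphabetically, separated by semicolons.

Bigram counts meeting the condition (at least 4 times):
  house stone: 4
  push stone: 4

house stone; push stone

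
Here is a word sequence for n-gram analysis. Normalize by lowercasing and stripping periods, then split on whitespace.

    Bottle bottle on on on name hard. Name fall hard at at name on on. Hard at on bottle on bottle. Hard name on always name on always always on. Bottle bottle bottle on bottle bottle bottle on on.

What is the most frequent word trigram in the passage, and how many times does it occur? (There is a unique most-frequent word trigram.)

Trigram frequencies (highest first):
  bottle bottle on: 3
  bottle on on: 2
  bottle on bottle: 2
  name on always: 2
  on bottle bottle: 2
  bottle bottle bottle: 2
  … (24 more, each ≤ 1)

"bottle bottle on", 3 times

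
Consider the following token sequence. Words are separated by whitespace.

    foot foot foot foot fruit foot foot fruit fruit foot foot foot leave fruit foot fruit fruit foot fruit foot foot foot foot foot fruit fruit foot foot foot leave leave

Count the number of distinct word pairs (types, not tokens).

7

31 tokens → 30 bigram windows in total.
Repeated bigrams (each contributes count−1 duplicates):
  foot foot: 12
  fruit foot: 6
  foot fruit: 5
  fruit fruit: 3
  foot leave: 2
23 duplicate windows → 30 − 23 = 7 distinct.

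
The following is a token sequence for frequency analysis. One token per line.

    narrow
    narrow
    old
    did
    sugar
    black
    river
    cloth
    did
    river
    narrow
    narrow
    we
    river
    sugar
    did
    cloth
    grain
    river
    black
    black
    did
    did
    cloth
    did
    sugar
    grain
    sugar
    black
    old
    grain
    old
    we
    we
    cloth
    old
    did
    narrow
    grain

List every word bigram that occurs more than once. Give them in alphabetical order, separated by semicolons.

cloth did; did cloth; did sugar; narrow narrow; old did; sugar black

Bigram counts meeting the condition (more than once):
  cloth did: 2
  did cloth: 2
  did sugar: 2
  narrow narrow: 2
  old did: 2
  sugar black: 2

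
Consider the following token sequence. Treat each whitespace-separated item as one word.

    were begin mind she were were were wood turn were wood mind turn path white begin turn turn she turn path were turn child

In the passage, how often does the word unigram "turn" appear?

Scanning the 24 tokens for "turn":
  position 9: turn
  position 13: turn
  position 17: turn
  position 18: turn
  position 20: turn
  position 23: turn

6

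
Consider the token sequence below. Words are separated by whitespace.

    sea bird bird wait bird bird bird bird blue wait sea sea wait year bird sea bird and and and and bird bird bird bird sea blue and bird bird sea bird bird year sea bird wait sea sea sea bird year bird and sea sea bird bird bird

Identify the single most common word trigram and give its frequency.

"bird bird bird", 5 times

Trigram frequencies (highest first):
  bird bird bird: 5
  sea bird bird: 3
  wait sea sea: 2
  bird sea bird: 2
  and and and: 2
  and bird bird: 2
  … (29 more, each ≤ 2)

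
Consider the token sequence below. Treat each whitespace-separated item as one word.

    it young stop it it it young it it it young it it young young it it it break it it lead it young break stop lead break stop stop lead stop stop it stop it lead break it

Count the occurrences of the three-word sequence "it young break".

1

Scanning the 37 overlapping trigram windows for "it young break":
  position 23–25: it young break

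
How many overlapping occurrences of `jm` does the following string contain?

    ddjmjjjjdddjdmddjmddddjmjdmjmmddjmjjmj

6

Sliding a length-2 window over the 38 characters (37 positions):
  position 3–4: jm
  position 17–18: jm
  position 23–24: jm
  position 28–29: jm
  position 33–34: jm
  position 36–37: jm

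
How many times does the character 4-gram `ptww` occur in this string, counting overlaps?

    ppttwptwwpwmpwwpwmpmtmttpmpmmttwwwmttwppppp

1

Sliding a length-4 window over the 43 characters (40 positions):
  position 6–9: ptww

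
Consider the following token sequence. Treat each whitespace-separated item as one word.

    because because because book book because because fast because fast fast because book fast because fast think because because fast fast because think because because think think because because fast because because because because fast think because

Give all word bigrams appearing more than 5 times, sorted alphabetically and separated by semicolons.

Bigram counts meeting the condition (more than 5 times):
  because because: 9
  because fast: 6

because because; because fast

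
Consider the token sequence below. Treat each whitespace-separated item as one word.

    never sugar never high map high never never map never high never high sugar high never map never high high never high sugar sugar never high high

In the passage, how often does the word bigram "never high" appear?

Scanning the 26 overlapping bigram windows for "never high":
  position 3–4: never high
  position 10–11: never high
  position 12–13: never high
  position 18–19: never high
  position 21–22: never high
  position 25–26: never high

6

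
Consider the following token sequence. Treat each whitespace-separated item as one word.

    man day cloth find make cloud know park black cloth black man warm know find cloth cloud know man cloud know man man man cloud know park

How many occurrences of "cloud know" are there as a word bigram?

4

Scanning the 26 overlapping bigram windows for "cloud know":
  position 6–7: cloud know
  position 17–18: cloud know
  position 20–21: cloud know
  position 25–26: cloud know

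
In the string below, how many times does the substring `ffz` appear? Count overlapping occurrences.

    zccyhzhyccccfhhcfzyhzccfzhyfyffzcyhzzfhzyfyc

Sliding a length-3 window over the 44 characters (42 positions):
  position 30–32: ffz

1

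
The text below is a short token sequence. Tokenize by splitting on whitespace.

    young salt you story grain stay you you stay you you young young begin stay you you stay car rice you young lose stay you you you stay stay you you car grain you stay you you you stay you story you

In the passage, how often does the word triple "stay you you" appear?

Scanning the 40 overlapping trigram windows for "stay you you":
  position 6–8: stay you you
  position 9–11: stay you you
  position 15–17: stay you you
  position 24–26: stay you you
  position 29–31: stay you you
  position 35–37: stay you you

6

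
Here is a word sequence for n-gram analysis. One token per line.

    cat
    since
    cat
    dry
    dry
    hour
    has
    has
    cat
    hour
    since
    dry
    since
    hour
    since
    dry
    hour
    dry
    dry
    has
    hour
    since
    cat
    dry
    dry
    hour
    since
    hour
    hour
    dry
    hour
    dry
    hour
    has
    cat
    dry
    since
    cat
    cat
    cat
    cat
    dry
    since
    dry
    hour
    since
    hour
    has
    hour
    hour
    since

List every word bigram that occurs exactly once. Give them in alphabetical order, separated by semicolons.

cat hour; cat since; dry has; has has

Bigram counts meeting the condition (exactly once):
  cat hour: 1
  cat since: 1
  dry has: 1
  has has: 1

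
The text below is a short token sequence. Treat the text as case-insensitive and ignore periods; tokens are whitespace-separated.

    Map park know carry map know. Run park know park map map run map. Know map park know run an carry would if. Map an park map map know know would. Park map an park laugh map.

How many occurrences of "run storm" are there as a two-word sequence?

Scanning the 36 overlapping bigram windows for "run storm":
  (none found)

0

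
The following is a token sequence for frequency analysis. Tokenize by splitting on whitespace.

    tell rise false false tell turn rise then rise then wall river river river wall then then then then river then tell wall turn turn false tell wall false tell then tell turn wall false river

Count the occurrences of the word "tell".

6

Scanning the 36 tokens for "tell":
  position 1: tell
  position 5: tell
  position 22: tell
  position 27: tell
  position 30: tell
  position 32: tell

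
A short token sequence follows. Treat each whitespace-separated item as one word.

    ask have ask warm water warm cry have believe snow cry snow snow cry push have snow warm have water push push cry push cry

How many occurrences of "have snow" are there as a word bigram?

1

Scanning the 24 overlapping bigram windows for "have snow":
  position 16–17: have snow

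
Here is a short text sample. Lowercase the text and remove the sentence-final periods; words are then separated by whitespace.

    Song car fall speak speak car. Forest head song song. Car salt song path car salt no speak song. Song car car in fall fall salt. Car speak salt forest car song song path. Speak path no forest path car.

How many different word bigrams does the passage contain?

40 tokens → 39 bigram windows in total.
Repeated bigrams (each contributes count−1 duplicates):
  song car: 3
  song song: 3
  car salt: 2
  path car: 2
  song path: 2
7 duplicate windows → 39 − 7 = 32 distinct.

32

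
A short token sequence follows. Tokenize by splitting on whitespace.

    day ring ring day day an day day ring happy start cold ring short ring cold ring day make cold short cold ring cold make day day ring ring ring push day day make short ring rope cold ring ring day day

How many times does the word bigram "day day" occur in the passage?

Scanning the 41 overlapping bigram windows for "day day":
  position 4–5: day day
  position 7–8: day day
  position 26–27: day day
  position 32–33: day day
  position 41–42: day day

5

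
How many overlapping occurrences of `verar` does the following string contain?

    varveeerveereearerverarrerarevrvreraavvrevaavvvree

Sliding a length-5 window over the 50 characters (46 positions):
  position 19–23: verar

1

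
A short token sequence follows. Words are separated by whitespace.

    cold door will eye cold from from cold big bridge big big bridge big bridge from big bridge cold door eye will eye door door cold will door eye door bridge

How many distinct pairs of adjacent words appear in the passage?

22

31 tokens → 30 bigram windows in total.
Repeated bigrams (each contributes count−1 duplicates):
  big bridge: 4
  bridge big: 2
  cold door: 2
  door eye: 2
  eye door: 2
  will eye: 2
8 duplicate windows → 30 − 8 = 22 distinct.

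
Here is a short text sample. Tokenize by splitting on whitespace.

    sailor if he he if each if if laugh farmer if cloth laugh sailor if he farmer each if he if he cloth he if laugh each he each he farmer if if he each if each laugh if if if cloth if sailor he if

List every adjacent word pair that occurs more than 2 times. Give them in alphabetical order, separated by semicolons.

each if; he if; if he; if if

Bigram counts meeting the condition (more than 2 times):
  each if: 3
  he if: 4
  if he: 5
  if if: 4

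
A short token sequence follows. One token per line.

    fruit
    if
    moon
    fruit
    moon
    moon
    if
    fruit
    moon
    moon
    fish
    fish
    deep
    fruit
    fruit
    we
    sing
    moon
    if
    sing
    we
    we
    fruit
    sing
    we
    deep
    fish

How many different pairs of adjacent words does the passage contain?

22

27 tokens → 26 bigram windows in total.
Repeated bigrams (each contributes count−1 duplicates):
  fruit moon: 2
  moon if: 2
  moon moon: 2
  sing we: 2
4 duplicate windows → 26 − 4 = 22 distinct.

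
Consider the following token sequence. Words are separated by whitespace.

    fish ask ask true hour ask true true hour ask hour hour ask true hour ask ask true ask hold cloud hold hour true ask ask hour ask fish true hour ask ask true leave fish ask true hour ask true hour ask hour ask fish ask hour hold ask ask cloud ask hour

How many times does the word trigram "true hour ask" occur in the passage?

Scanning the 52 overlapping trigram windows for "true hour ask":
  position 4–6: true hour ask
  position 8–10: true hour ask
  position 14–16: true hour ask
  position 30–32: true hour ask
  position 38–40: true hour ask
  position 41–43: true hour ask

6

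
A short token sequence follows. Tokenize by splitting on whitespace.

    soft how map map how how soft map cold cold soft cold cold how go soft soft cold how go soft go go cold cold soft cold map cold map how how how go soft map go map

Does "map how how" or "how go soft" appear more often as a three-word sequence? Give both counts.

"how go soft" (3 vs 2)

"map how how": 2 occurrences
"how go soft": 3 occurrences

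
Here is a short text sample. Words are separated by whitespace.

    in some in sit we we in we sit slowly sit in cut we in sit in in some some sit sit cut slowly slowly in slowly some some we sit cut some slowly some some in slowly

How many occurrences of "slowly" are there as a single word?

Scanning the 38 tokens for "slowly":
  position 10: slowly
  position 24: slowly
  position 25: slowly
  position 27: slowly
  position 34: slowly
  position 38: slowly

6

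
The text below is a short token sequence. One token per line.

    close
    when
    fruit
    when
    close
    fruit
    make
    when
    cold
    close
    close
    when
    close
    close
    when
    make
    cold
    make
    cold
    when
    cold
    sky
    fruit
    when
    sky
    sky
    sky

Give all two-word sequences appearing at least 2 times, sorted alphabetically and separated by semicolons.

close close; close when; fruit when; make cold; sky sky; when close; when cold

Bigram counts meeting the condition (at least 2 times):
  close close: 2
  close when: 3
  fruit when: 2
  make cold: 2
  sky sky: 2
  when close: 2
  when cold: 2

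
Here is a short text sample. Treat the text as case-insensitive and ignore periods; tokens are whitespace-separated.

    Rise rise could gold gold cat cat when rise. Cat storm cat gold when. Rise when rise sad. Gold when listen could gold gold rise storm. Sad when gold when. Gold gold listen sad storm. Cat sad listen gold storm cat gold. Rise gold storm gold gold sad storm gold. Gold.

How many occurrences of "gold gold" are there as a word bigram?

5

Scanning the 50 overlapping bigram windows for "gold gold":
  position 4–5: gold gold
  position 23–24: gold gold
  position 31–32: gold gold
  position 46–47: gold gold
  position 50–51: gold gold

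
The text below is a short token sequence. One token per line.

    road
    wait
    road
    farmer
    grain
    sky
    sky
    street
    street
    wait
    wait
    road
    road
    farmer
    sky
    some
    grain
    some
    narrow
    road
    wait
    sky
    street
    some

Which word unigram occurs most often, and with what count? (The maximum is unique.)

"road", 5 times

Unigram frequencies (highest first):
  road: 5
  wait: 4
  sky: 4
  street: 3
  some: 3
  farmer: 2
  … (2 more, each ≤ 2)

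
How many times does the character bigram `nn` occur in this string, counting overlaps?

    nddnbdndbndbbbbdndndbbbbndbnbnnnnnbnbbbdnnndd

6

Sliding a length-2 window over the 45 characters (44 positions):
  position 30–31: nn
  position 31–32: nn
  position 32–33: nn
  position 33–34: nn
  position 41–42: nn
  position 42–43: nn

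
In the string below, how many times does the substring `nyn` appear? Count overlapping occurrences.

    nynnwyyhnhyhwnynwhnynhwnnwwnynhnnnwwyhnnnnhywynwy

4

Sliding a length-3 window over the 49 characters (47 positions):
  position 1–3: nyn
  position 14–16: nyn
  position 19–21: nyn
  position 28–30: nyn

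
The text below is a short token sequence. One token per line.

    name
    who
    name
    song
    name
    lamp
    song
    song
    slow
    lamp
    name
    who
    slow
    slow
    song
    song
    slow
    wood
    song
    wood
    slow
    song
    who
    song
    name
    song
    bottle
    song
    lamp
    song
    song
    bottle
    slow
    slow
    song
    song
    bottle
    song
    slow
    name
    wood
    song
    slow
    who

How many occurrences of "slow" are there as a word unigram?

Scanning the 44 tokens for "slow":
  position 9: slow
  position 13: slow
  position 14: slow
  position 17: slow
  position 21: slow
  position 33: slow
  position 34: slow
  position 39: slow
  position 43: slow

9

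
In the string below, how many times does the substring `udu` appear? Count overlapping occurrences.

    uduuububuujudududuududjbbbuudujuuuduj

Sliding a length-3 window over the 37 characters (35 positions):
  position 1–3: udu
  position 12–14: udu
  position 14–16: udu
  position 16–18: udu
  position 19–21: udu
  position 28–30: udu
  position 34–36: udu

7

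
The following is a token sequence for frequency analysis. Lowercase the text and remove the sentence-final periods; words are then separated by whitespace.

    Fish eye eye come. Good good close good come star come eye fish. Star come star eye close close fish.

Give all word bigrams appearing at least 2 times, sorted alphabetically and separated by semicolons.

Bigram counts meeting the condition (at least 2 times):
  come star: 2
  star come: 2

come star; star come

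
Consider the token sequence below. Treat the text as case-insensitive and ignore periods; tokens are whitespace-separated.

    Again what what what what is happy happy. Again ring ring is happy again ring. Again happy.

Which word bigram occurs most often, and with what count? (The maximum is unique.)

Bigram frequencies (highest first):
  what what: 3
  is happy: 2
  happy again: 2
  again ring: 2
  again what: 1
  what is: 1
  … (5 more, each ≤ 1)

"what what", 3 times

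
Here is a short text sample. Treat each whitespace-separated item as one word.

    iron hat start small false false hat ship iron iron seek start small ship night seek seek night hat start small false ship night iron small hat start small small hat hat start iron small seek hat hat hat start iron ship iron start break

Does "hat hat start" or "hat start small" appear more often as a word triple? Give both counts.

"hat hat start": 2 occurrences
"hat start small": 3 occurrences

"hat start small" (3 vs 2)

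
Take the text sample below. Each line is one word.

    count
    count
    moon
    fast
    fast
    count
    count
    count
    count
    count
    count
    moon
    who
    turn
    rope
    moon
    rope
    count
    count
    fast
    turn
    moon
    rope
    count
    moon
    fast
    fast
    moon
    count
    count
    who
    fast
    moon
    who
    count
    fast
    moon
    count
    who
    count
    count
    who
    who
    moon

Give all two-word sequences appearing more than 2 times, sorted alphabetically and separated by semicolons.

count count; count moon; count who; fast moon

Bigram counts meeting the condition (more than 2 times):
  count count: 9
  count moon: 3
  count who: 3
  fast moon: 3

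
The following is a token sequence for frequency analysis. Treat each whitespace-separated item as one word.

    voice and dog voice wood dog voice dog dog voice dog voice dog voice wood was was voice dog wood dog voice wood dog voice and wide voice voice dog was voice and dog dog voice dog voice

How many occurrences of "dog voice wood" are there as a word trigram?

Scanning the 36 overlapping trigram windows for "dog voice wood":
  position 3–5: dog voice wood
  position 13–15: dog voice wood
  position 21–23: dog voice wood

3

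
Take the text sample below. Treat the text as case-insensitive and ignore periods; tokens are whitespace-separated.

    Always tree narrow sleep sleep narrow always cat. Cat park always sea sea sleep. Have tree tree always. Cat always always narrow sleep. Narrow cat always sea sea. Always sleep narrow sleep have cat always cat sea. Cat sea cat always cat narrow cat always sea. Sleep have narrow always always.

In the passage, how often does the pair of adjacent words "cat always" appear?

Scanning the 50 overlapping bigram windows for "cat always":
  position 19–20: cat always
  position 25–26: cat always
  position 34–35: cat always
  position 40–41: cat always
  position 44–45: cat always

5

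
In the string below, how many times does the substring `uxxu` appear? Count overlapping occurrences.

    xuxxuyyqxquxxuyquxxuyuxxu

Sliding a length-4 window over the 25 characters (22 positions):
  position 2–5: uxxu
  position 11–14: uxxu
  position 17–20: uxxu
  position 22–25: uxxu

4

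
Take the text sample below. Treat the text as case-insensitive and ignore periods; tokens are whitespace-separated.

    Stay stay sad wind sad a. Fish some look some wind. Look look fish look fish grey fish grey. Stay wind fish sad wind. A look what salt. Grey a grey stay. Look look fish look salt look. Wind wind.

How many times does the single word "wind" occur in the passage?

6

Scanning the 40 tokens for "wind":
  position 4: wind
  position 11: wind
  position 21: wind
  position 24: wind
  position 39: wind
  position 40: wind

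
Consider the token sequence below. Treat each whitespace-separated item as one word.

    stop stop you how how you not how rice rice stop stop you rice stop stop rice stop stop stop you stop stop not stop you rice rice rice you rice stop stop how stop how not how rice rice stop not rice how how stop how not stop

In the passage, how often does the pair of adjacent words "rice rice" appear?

4

Scanning the 48 overlapping bigram windows for "rice rice":
  position 9–10: rice rice
  position 27–28: rice rice
  position 28–29: rice rice
  position 39–40: rice rice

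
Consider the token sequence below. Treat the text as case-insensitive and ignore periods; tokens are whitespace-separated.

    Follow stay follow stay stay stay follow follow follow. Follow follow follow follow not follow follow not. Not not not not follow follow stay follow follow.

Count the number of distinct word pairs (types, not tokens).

26 tokens → 25 bigram windows in total.
Repeated bigrams (each contributes count−1 duplicates):
  follow follow: 9
  not not: 4
  follow stay: 3
  stay follow: 3
  follow not: 2
  not follow: 2
  stay stay: 2
18 duplicate windows → 25 − 18 = 7 distinct.

7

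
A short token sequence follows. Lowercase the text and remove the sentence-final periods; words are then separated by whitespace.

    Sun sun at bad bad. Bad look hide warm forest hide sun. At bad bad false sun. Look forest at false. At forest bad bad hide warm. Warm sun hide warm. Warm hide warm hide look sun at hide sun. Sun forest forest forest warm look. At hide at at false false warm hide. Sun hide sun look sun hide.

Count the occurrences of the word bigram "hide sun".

Scanning the 59 overlapping bigram windows for "hide sun":
  position 11–12: hide sun
  position 39–40: hide sun
  position 54–55: hide sun
  position 56–57: hide sun

4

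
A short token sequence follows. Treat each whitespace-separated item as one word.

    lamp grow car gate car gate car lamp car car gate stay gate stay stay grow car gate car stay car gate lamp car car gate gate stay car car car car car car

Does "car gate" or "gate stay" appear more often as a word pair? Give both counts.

"car gate" (6 vs 3)

"car gate": 6 occurrences
"gate stay": 3 occurrences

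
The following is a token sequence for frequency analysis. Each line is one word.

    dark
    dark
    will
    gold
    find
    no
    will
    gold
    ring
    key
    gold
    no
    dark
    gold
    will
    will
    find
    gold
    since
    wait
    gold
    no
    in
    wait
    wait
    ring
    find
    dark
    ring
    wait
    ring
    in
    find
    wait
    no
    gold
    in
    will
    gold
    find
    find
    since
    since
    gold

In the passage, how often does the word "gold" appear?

9

Scanning the 44 tokens for "gold":
  position 4: gold
  position 8: gold
  position 11: gold
  position 14: gold
  position 18: gold
  position 21: gold
  position 36: gold
  position 39: gold
  position 44: gold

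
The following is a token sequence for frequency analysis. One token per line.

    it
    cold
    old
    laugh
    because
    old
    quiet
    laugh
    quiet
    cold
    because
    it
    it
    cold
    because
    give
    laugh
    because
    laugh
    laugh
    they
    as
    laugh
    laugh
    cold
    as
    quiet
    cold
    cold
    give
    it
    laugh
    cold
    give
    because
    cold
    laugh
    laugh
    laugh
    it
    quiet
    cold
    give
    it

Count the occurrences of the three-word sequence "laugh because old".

Scanning the 42 overlapping trigram windows for "laugh because old":
  position 4–6: laugh because old

1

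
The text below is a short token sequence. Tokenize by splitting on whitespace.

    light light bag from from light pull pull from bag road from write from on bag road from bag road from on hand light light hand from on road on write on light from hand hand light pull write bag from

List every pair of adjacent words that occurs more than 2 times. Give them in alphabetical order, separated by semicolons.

Bigram counts meeting the condition (more than 2 times):
  bag road: 3
  from on: 3
  road from: 3

bag road; from on; road from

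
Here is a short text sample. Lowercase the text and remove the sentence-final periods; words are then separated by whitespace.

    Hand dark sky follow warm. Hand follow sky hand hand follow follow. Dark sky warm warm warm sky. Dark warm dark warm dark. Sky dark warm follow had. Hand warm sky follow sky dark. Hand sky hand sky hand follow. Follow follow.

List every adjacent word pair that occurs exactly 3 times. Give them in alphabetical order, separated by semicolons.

dark sky; dark warm; follow follow; hand follow; sky dark; sky hand

Bigram counts meeting the condition (exactly 3 times):
  dark sky: 3
  dark warm: 3
  follow follow: 3
  hand follow: 3
  sky dark: 3
  sky hand: 3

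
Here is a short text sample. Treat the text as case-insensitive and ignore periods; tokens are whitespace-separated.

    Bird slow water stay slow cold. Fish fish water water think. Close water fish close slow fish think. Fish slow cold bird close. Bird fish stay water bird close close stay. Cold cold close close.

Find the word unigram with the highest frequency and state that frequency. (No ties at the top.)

"close", 7 times

Unigram frequencies (highest first):
  close: 7
  fish: 6
  water: 5
  bird: 4
  slow: 4
  cold: 4
  … (2 more, each ≤ 3)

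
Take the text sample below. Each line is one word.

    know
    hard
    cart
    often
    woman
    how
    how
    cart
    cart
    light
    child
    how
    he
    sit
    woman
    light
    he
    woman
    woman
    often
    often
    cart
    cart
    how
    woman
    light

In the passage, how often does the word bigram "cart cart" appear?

2

Scanning the 25 overlapping bigram windows for "cart cart":
  position 8–9: cart cart
  position 22–23: cart cart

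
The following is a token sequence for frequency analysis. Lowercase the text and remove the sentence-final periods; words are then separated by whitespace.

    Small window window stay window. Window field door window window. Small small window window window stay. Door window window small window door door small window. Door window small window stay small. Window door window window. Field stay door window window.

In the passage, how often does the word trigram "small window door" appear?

Scanning the 38 overlapping trigram windows for "small window door":
  position 20–22: small window door
  position 24–26: small window door
  position 31–33: small window door

3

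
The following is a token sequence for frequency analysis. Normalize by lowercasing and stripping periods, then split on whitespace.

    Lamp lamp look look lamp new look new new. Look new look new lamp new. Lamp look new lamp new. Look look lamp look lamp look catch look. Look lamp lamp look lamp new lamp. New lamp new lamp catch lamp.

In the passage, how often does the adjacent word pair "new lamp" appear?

6

Scanning the 40 overlapping bigram windows for "new lamp":
  position 13–14: new lamp
  position 15–16: new lamp
  position 18–19: new lamp
  position 34–35: new lamp
  position 36–37: new lamp
  position 38–39: new lamp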